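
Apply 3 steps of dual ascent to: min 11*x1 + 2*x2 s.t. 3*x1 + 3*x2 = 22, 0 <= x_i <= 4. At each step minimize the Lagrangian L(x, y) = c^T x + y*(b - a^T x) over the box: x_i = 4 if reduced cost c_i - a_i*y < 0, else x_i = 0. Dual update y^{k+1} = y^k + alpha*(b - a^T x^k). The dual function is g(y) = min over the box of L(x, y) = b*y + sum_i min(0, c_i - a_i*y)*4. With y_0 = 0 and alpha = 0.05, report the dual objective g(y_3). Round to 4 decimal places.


Dual ascent for LP: min 11*x1 + 2*x2, 3*x1 + 3*x2 = 22, 0 <= x_i <= 4
Step 1: y^k = 0.0, reduced costs: (11.0, 2.0)
  x^k = (0.0, 0.0), subgradient = b - a^T x = 22.0
  y^{k+1} = 0.0 + 0.05*22.0 = 1.1
Step 2: y^k = 1.1, reduced costs: (7.7, -1.3)
  x^k = (0.0, 4.0), subgradient = b - a^T x = 10.0
  y^{k+1} = 1.1 + 0.05*10.0 = 1.6
Step 3: y^k = 1.6, reduced costs: (6.2, -2.8)
  x^k = (0.0, 4.0), subgradient = b - a^T x = 10.0
  y^{k+1} = 1.6 + 0.05*10.0 = 2.1
Dual objective at y_3 = 2.1: reduced costs (4.7, -4.3), box minimizer x = (0.0, 4.0)
g(y_3) = b*y + (c1 - a1*y)*x1 + (c2 - a2*y)*x2 = 22*2.1 + 4.7*0.0 + (-4.3)*4.0 = 46.2 + 0.0 - 17.2 = 29.0


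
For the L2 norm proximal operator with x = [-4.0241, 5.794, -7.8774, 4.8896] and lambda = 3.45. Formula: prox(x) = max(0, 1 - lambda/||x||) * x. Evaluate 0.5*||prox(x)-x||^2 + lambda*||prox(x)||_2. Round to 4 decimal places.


Step 1: Compute ||x||.
||x|| = 11.6501
Step 2: Compute scaling factor.
scale = max(0, 1 - 3.45/11.6501) = 0.7039
Step 3: prox(x) = [-2.8324, 4.0782, -5.5446, 3.4416]
||prox(x)|| = 8.2001
Step 4: Proximal objective.
0.5*||prox-x||^2 = 5.9513
lambda*||prox|| = 28.2903
Total = 34.2417


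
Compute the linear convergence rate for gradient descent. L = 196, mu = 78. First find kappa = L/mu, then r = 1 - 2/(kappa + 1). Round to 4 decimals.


Step 1: Compute the condition number.
kappa = L/mu = 196/78 = 2.5128
Step 2: Compute the convergence rate.
r = 1 - 2/(kappa + 1) = 1 - 2*mu/(L + mu) = (L - mu)/(L + mu) = 118/274 = 0.4307


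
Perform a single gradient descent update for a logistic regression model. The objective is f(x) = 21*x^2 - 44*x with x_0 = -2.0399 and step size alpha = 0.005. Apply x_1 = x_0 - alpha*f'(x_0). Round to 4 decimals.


We compute the gradient at x_0 and apply the update.
f'(x) = 42*x - 44
f'(-2.0399) = 42*-2.0399 - 44 = -129.6758
x_1 = -2.0399 - 0.005*-129.6758 = -1.3915


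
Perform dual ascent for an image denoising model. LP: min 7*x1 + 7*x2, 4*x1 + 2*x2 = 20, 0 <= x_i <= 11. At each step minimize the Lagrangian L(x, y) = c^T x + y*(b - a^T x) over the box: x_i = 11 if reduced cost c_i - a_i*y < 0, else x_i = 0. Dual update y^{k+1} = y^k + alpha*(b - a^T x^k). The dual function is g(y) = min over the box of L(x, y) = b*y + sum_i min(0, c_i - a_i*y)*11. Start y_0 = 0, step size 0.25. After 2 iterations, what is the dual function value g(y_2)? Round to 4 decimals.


Dual ascent for LP: min 7*x1 + 7*x2, 4*x1 + 2*x2 = 20, 0 <= x_i <= 11
Step 1: y^k = 0.0, reduced costs: (7.0, 7.0)
  x^k = (0.0, 0.0), subgradient = b - a^T x = 20.0
  y^{k+1} = 0.0 + 0.25*20.0 = 5.0
Step 2: y^k = 5.0, reduced costs: (-13.0, -3.0)
  x^k = (11.0, 11.0), subgradient = b - a^T x = -46.0
  y^{k+1} = 5.0 + 0.25*-46.0 = -6.5
Dual objective at y_2 = -6.5: reduced costs (33.0, 20.0), box minimizer x = (0.0, 0.0)
g(y_2) = b*y + (c1 - a1*y)*x1 + (c2 - a2*y)*x2 = 20*(-6.5) + 33.0*0.0 + 20.0*0.0 = -130.0 + 0.0 + 0.0 = -130.0


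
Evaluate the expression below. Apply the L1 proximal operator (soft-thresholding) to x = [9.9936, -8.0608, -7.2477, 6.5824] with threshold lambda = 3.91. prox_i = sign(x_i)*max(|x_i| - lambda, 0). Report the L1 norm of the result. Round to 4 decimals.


Soft-thresholding with lambda = 3.91:
prox(9.9936) = sign(9.9936)*max(|9.9936| - 3.91, 0) = 6.0836
prox(-8.0608) = sign(-8.0608)*max(|-8.0608| - 3.91, 0) = -4.1508
prox(-7.2477) = sign(-7.2477)*max(|-7.2477| - 3.91, 0) = -3.3377
prox(6.5824) = sign(6.5824)*max(|6.5824| - 3.91, 0) = 2.6724
prox(x) = [6.0836, -4.1508, -3.3377, 2.6724]
||prox(x)||_1 = 6.0836 + 4.1508 + 3.3377 + 2.6724 = 16.2445


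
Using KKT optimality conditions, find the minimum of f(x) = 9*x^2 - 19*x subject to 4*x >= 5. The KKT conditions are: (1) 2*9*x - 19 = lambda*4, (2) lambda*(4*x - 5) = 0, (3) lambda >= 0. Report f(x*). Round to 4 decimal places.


Step 1: Try lambda = 0 (constraint inactive).
x_unc = 19/(2*9) = 1.0556
Check: 4*1.0556 = 4.2224 < 5 -- violated!
Step 2: Constraint must be active: 4*x = 5
x* = 5/4 = 1.25
lambda = (2*9*1.25 - 19)/4 = 0.875
Step 3: Compute optimal value.
f(x*) = 9*1.25^2 - 19*1.25 = -9.6875


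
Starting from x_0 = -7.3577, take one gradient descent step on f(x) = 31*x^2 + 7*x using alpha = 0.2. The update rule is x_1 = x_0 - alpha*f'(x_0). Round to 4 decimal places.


We compute the gradient at x_0 and apply the update.
f'(x) = 62*x + 7
f'(-7.3577) = 62*-7.3577 + 7 = -449.1774
x_1 = -7.3577 - 0.2*-449.1774 = 82.4778


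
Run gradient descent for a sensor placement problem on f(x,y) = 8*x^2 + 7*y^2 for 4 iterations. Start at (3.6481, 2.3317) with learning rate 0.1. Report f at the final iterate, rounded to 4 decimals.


Gradient descent on f(x,y) = 8*x^2 + 7*y^2.
Starting point: (3.6481, 2.3317), alpha = 0.1
Step 1: grad_x = 2*8*3.6481 = 58.3696, grad_y = 2*7*2.3317 = 32.6438
  x_1 = 3.6481 - 0.1*58.3696 = -2.1889
  y_1 = 2.3317 - 0.1*32.6438 = -0.9327
Step 2: grad_x = 2*8*-2.1889 = -35.0218, grad_y = 2*7*-0.9327 = -13.0575
  x_2 = -2.1889 - 0.1*-35.0218 = 1.3133
  y_2 = -0.9327 - 0.1*-13.0575 = 0.3731
Step 3: grad_x = 2*8*1.3133 = 21.0131, grad_y = 2*7*0.3731 = 5.223
  x_3 = 1.3133 - 0.1*21.0131 = -0.788
  y_3 = 0.3731 - 0.1*5.223 = -0.1492
Step 4: grad_x = 2*8*-0.788 = -12.6078, grad_y = 2*7*-0.1492 = -2.0892
  x_4 = -0.788 - 0.1*-12.6078 = 0.4728
  y_4 = -0.1492 - 0.1*-2.0892 = 0.0597
f(0.4728, 0.0597) = 8*0.4728^2 + 7*0.0597^2 = 1.8132


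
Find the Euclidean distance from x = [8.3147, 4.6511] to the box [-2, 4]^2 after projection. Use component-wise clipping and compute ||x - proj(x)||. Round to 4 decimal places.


Project each component onto [-2, 4].
clip(8.3147) = 4.0, clip(4.6511) = 4.0
Projection = [4.0, 4.0]
Squared diffs: [18.6166, 0.4239]
Distance = sqrt(19.0405) = 4.3635


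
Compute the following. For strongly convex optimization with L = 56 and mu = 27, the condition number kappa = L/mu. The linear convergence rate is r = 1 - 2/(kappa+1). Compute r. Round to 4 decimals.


Step 1: Compute the condition number.
kappa = L/mu = 56/27 = 2.0741
Step 2: Compute the convergence rate.
r = 1 - 2/(kappa + 1) = 1 - 2*mu/(L + mu) = (L - mu)/(L + mu) = 29/83 = 0.3494


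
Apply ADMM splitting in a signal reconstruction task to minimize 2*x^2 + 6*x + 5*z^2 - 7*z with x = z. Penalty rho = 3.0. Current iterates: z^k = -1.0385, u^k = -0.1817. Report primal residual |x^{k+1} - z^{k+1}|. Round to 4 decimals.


ADMM iteration with rho = 3.0, z^k = -1.0385, u^k = -0.1817
Step 1: x-update.
Minimize 2*x^2 + 6*x + (3.0/2)*(x + 1.0385 - 0.1817)^2
FOC: (2*2 + 3.0)*x = -6 + 3.0*(-1.0385 + 0.1817)
x^{k+1} = -1.2243
Step 2: z-update.
Minimize 5*z^2 - 7*z + (3.0/2)*(-1.2243 - z - 0.1817)^2
FOC: (2*5 + 3.0)*z = 7 + 3.0*(-1.2243 - 0.1817)
z^{k+1} = 0.214
Step 3: u-update.
u^{k+1} = -0.1817 - 1.2243 - 0.214 = -1.62
Step 4: Primal residual = |-1.2243 - 0.214| = 1.4383


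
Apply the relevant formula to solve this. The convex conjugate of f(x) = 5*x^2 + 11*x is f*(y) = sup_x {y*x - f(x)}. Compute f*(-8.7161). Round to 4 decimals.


f*(y) = sup_x {y*x - a*x^2 - b*x} = sup_x {(y-b)*x - a*x^2}
FOC: (y - b) - 2a*x = 0 => x* = (y - b)/(2a)
x* = (-8.7161 - 11)/(2*5) = -1.9716
f*(-8.7161) = (y-b)^2/(4a) = (-8.7161 - 11)^2/(4*5)
= 388.7246/20 = 19.4362


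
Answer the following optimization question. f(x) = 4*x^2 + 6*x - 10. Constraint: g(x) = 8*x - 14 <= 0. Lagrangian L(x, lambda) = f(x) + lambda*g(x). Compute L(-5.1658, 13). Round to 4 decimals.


Step 1: Evaluate f(x).
f(-5.1658) = 4*(-5.1658)^2 + 6*(-5.1658) - 10 = 65.7472
Step 2: Evaluate g(x).
g(-5.1658) = 8*-5.1658 - 14 = -55.3264
Step 3: Compute Lagrangian.
L = 65.7472 + 13*-55.3264 = -653.496


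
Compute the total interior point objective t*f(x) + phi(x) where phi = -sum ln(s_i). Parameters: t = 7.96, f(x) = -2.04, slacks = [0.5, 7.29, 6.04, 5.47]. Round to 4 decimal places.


Step 1: Compute log-barrier.
ln values: [-0.6931, 1.9865, 1.7984, 1.6993]
phi = -(-0.6931 + 1.9865 + 1.7984 + 1.6993) = -4.791
Step 2: Compute augmented objective.
t*f(x) = 7.96*-2.04 = -16.2384
Total = -16.2384 - 4.791 = -21.0294


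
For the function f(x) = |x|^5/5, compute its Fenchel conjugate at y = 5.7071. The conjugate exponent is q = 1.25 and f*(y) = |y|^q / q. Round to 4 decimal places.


The conjugate exponent q satisfies 1/p + 1/q = 1.
p = 5, so q = 5/(5 - 1) = 1.25
|y|^q = 5.7071^1.25 = 8.821
f*(5.7071) = 8.821 / 1.25 = 7.0568


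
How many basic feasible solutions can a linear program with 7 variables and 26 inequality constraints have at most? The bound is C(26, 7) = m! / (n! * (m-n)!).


Each vertex corresponds to some choice of n active constraints out of m, so the number of vertices is at most C(m, n) = m! / (n!(m-n)!).
m = 26, n = 7
Numerator: 26 * 25 * 24 * 23 * 22 * 21 * 20
Denominator: 7! = 5040
C(26, 7) = 657800


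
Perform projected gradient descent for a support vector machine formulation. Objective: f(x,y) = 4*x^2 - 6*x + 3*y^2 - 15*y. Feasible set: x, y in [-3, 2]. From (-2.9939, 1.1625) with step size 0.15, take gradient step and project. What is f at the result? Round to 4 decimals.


Step 1: Compute gradient at (-2.9939, 1.1625).
grad_x = 2*4*-2.9939 - 6 = -29.9512
grad_y = 2*3*1.1625 - 15 = -8.025
Step 2: Gradient step.
x_raw = -2.9939 - 0.15*-29.9512 = 1.4988
y_raw = 1.1625 - 0.15*-8.025 = 2.3663
Step 3: Project onto [-3, 2].
x_proj = clip(1.4988) = 1.4988
y_proj = clip(2.3663) = 2.0
Step 4: Evaluate f.
f(1.4988, 2.0) = -18.0073


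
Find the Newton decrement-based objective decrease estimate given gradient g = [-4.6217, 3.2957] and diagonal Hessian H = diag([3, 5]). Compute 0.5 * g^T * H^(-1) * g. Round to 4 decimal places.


Step 1: H is diagonal, so H^(-1) * g = [-1.5406, 0.6591].
Step 2: g^T H^(-1) g = sum_i g_i^2 / H_ii
  = (-4.6217)^2/3 + (3.2957)^2/5
  = 7.12 + 2.1723 = 9.2924
Step 3: Objective decrease = 0.5 * g^T H^(-1) g = 4.6462


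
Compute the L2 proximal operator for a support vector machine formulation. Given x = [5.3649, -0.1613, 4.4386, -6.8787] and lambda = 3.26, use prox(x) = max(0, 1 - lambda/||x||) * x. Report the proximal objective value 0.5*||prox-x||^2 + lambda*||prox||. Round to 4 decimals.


Step 1: Compute ||x||.
||x|| = 9.7891
Step 2: Compute scaling factor.
scale = max(0, 1 - 3.26/9.7891) = 0.667
Step 3: prox(x) = [3.5783, -0.1076, 2.9604, -4.5879]
||prox(x)|| = 6.5291
Step 4: Proximal objective.
0.5*||prox-x||^2 = 5.3138
lambda*||prox|| = 21.2849
Total = 26.5986


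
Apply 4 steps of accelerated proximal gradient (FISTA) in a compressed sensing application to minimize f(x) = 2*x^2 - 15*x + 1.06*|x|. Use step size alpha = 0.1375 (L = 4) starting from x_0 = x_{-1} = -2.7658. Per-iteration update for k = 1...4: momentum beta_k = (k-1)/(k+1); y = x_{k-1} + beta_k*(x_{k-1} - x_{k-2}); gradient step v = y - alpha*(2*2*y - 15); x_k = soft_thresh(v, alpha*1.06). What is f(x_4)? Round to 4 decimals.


FISTA on f(x) = 2*x^2 - 15*x + 1.06*|x|
L = 4, alpha = 0.1375
Iteration 1: beta = 0.0, y = -2.7658 + 0.0*(-2.7658 + 2.7658) = -2.7658
  grad(y) = -26.0632, v = y - alpha*grad = 0.8179
  prox(v) = soft_thresh(0.8179, 0.1458) = 0.6721
Iteration 2: beta = 0.3333, y = 0.6721 + 0.3333*(0.6721 + 2.7658) = 1.8181
  grad(y) = -7.7275, v = y - alpha*grad = 2.8807
  prox(v) = soft_thresh(2.8807, 0.1458) = 2.7349
Iteration 3: beta = 0.5, y = 2.7349 + 0.5*(2.7349 - 0.6721) = 3.7663
  grad(y) = 0.0651, v = y - alpha*grad = 3.7573
  prox(v) = soft_thresh(3.7573, 0.1458) = 3.6116
Iteration 4: beta = 0.6, y = 3.6116 + 0.6*(3.6116 - 2.7349) = 4.1376
  grad(y) = 1.5503, v = y - alpha*grad = 3.9244
  prox(v) = soft_thresh(3.9244, 0.1458) = 3.7787
f(x_4) = 2*3.7787^2 - 15*3.7787 + 1.06*|3.7787| = -24.118


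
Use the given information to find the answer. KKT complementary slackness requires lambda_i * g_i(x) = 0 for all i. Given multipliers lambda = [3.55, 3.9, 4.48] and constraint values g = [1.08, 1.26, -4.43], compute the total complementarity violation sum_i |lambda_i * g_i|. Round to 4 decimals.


KKT complementary slackness check:
lambda_1 * g_1 = 3.55 * 1.08 = 3.834
lambda_2 * g_2 = 3.9 * 1.26 = 4.914
lambda_3 * g_3 = 4.48 * -4.43 = -19.8464
Total violation = 3.834 + 4.914 + 19.8464 = 28.5944


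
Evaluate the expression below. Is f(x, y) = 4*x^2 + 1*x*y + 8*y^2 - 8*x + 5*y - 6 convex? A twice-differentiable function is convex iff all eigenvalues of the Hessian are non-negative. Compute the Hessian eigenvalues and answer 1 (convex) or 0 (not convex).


The Hessian of f(x,y) = 4*x^2 + 1*x*y + 8*y^2 - 8*x + 5*y - 6 is:
H = [[8, 1], [1, 16]]
Trace = 8 + 16 = 24
Determinant = 8*16 - (1)^2 = 127
Discriminant = (24)^2 - 4*127 = 68.0
Eigenvalues: lambda_1 = 7.8769, lambda_2 = 16.1231
The function is convex.

1


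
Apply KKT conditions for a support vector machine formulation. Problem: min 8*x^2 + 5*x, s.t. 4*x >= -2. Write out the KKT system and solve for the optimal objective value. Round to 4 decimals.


Step 1: Try lambda = 0 (constraint inactive).
Stationarity: 2*8*x + 5 = 0
x* = -5/(2*8) = -0.3125
Check constraint: 4*-0.3125 = -1.25 >= -2 -- satisfied.
Step 2: Compute optimal value.
f(x*) = 8*(-0.3125)^2 + 5*(-0.3125) = -0.7813


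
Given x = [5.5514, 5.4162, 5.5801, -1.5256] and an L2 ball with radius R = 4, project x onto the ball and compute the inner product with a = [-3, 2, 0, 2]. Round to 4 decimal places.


Step 1: Compute ||x|| (intermediates to 6 decimals).
||x|| = sqrt(5.5514^2 + 5.4162^2 + 5.5801^2 + (-1.5256)^2) = 9.675652
Step 2: Project.
Since ||x|| > R, scale = R/||x|| = 4/9.675652 = 0.413409, proj(x) = scale * x
proj(x) = [2.294999, 2.239106, 2.306864, -0.630697]
Step 3: Dot product.
a^T * proj(x) = -3*2.294999 + 2*2.239106 + 0*2.306864 + 2*(-0.630697) = -3.6682


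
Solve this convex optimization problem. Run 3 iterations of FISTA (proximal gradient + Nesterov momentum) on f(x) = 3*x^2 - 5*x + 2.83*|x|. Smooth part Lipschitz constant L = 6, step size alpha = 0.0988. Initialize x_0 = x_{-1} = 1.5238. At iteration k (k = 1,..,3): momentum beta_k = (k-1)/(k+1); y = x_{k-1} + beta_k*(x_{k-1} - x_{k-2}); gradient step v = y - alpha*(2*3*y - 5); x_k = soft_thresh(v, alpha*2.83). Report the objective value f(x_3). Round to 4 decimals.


FISTA on f(x) = 3*x^2 - 5*x + 2.83*|x|
L = 6, alpha = 0.0988
Iteration 1: beta = 0.0, y = 1.5238 + 0.0*(1.5238 - 1.5238) = 1.5238
  grad(y) = 4.1428, v = y - alpha*grad = 1.1145
  prox(v) = soft_thresh(1.1145, 0.2796) = 0.8349
Iteration 2: beta = 0.3333, y = 0.8349 + 0.3333*(0.8349 - 1.5238) = 0.6052
  grad(y) = -1.3685, v = y - alpha*grad = 0.7405
  prox(v) = soft_thresh(0.7405, 0.2796) = 0.4609
Iteration 3: beta = 0.5, y = 0.4609 + 0.5*(0.4609 - 0.8349) = 0.2738
  grad(y) = -3.357, v = y - alpha*grad = 0.6055
  prox(v) = soft_thresh(0.6055, 0.2796) = 0.3259
f(x_3) = 3*0.3259^2 - 5*0.3259 + 2.83*|0.3259| = -0.3886


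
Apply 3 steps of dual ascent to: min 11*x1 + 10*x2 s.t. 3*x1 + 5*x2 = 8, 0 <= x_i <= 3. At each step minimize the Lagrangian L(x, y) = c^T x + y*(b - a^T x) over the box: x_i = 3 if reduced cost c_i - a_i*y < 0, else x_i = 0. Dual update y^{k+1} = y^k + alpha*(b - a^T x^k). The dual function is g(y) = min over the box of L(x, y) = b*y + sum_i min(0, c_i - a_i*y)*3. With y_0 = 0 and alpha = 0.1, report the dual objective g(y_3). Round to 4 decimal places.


Dual ascent for LP: min 11*x1 + 10*x2, 3*x1 + 5*x2 = 8, 0 <= x_i <= 3
Step 1: y^k = 0.0, reduced costs: (11.0, 10.0)
  x^k = (0.0, 0.0), subgradient = b - a^T x = 8.0
  y^{k+1} = 0.0 + 0.1*8.0 = 0.8
Step 2: y^k = 0.8, reduced costs: (8.6, 6.0)
  x^k = (0.0, 0.0), subgradient = b - a^T x = 8.0
  y^{k+1} = 0.8 + 0.1*8.0 = 1.6
Step 3: y^k = 1.6, reduced costs: (6.2, 2.0)
  x^k = (0.0, 0.0), subgradient = b - a^T x = 8.0
  y^{k+1} = 1.6 + 0.1*8.0 = 2.4
Dual objective at y_3 = 2.4: reduced costs (3.8, -2.0), box minimizer x = (0.0, 3.0)
g(y_3) = b*y + (c1 - a1*y)*x1 + (c2 - a2*y)*x2 = 8*2.4 + 3.8*0.0 + (-2.0)*3.0 = 19.2 + 0.0 - 6.0 = 13.2


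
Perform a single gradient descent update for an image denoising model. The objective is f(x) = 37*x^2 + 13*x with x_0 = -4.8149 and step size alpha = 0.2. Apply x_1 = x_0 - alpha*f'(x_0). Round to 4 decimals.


We compute the gradient at x_0 and apply the update.
f'(x) = 74*x + 13
f'(-4.8149) = 74*-4.8149 + 13 = -343.3026
x_1 = -4.8149 - 0.2*-343.3026 = 63.8456


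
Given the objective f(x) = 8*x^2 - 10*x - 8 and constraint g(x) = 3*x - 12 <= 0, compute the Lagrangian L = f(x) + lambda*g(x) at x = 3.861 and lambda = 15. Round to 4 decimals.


Step 1: Evaluate f(x).
f(3.861) = 8*3.861^2 - 10*3.861 - 8 = 72.6486
Step 2: Evaluate g(x).
g(3.861) = 3*3.861 - 12 = -0.417
Step 3: Compute Lagrangian.
L = 72.6486 + 15*-0.417 = 66.3936


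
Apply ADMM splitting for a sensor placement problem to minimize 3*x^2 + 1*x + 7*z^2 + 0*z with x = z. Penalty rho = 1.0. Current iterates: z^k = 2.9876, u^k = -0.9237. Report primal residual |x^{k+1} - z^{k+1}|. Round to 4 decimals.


ADMM iteration with rho = 1.0, z^k = 2.9876, u^k = -0.9237
Step 1: x-update.
Minimize 3*x^2 + 1*x + (1.0/2)*(x - 2.9876 - 0.9237)^2
FOC: (2*3 + 1.0)*x = -1 + 1.0*(2.9876 + 0.9237)
x^{k+1} = 0.4159
Step 2: z-update.
Minimize 7*z^2 + 0*z + (1.0/2)*(0.4159 - z - 0.9237)^2
FOC: (2*7 + 1.0)*z = 0 + 1.0*(0.4159 - 0.9237)
z^{k+1} = -0.0339
Step 3: u-update.
u^{k+1} = -0.9237 + 0.4159 + 0.0339 = -0.4739
Step 4: Primal residual = |0.4159 + 0.0339| = 0.4498


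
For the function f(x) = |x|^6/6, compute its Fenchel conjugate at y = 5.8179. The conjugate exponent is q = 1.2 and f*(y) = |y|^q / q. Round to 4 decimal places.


The conjugate exponent q satisfies 1/p + 1/q = 1.
p = 6, so q = 6/(6 - 1) = 1.2
|y|^q = 5.8179^1.2 = 8.2741
f*(5.8179) = 8.2741 / 1.2 = 6.8951


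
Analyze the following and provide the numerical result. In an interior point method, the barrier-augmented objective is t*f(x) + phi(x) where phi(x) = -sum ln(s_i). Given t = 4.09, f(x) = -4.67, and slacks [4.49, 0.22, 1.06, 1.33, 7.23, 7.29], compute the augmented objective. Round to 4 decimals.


Step 1: Compute log-barrier.
ln values: [1.5019, -1.5141, 0.0583, 0.2852, 1.9782, 1.9865]
phi = -(1.5019 - 1.5141 + 0.0583 + 0.2852 + 1.9782 + 1.9865) = -4.2959
Step 2: Compute augmented objective.
t*f(x) = 4.09*-4.67 = -19.1003
Total = -19.1003 - 4.2959 = -23.3962


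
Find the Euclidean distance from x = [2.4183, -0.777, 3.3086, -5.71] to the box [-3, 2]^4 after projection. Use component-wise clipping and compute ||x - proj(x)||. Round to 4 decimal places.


Project each component onto [-3, 2].
clip(2.4183) = 2.0, clip(-0.777) = -0.777, clip(3.3086) = 2.0, clip(-5.71) = -3.0
Projection = [2.0, -0.777, 2.0, -3.0]
Squared diffs: [0.175, 0.0, 1.7124, 7.3441]
Distance = sqrt(9.2315) = 3.0383


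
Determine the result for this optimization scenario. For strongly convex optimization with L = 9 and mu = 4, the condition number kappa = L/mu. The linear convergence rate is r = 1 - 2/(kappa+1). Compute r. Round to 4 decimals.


Step 1: Compute the condition number.
kappa = L/mu = 9/4 = 2.25
Step 2: Compute the convergence rate.
r = 1 - 2/(kappa + 1) = 1 - 2*mu/(L + mu) = (L - mu)/(L + mu) = 5/13 = 0.3846


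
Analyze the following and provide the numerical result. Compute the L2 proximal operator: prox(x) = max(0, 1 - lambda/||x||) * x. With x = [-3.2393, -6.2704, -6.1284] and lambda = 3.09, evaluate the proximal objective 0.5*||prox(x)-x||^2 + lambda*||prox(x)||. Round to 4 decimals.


Step 1: Compute ||x||.
||x|| = 9.3471
Step 2: Compute scaling factor.
scale = max(0, 1 - 3.09/9.3471) = 0.6694
Step 3: prox(x) = [-2.1684, -4.1975, -4.1025]
||prox(x)|| = 6.2571
Step 4: Proximal objective.
0.5*||prox-x||^2 = 4.7741
lambda*||prox|| = 19.3344
Total = 24.1085


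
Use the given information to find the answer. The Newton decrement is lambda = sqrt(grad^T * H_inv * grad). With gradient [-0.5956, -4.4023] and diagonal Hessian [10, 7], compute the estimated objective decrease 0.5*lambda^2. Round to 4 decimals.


Step 1: H is diagonal, so H^(-1) * g = [-0.0596, -0.6289].
Step 2: g^T H^(-1) g = sum_i g_i^2 / H_ii
  = (-0.5956)^2/10 + (-4.4023)^2/7
  = 0.0355 + 2.7686 = 2.8041
Step 3: Objective decrease = 0.5 * g^T H^(-1) g = 1.402


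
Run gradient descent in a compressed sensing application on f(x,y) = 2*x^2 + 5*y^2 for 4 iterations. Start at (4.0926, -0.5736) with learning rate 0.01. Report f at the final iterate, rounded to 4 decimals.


Gradient descent on f(x,y) = 2*x^2 + 5*y^2.
Starting point: (4.0926, -0.5736), alpha = 0.01
Step 1: grad_x = 2*2*4.0926 = 16.3704, grad_y = 2*5*-0.5736 = -5.736
  x_1 = 4.0926 - 0.01*16.3704 = 3.9289
  y_1 = -0.5736 - 0.01*-5.736 = -0.5162
Step 2: grad_x = 2*2*3.9289 = 15.7156, grad_y = 2*5*-0.5162 = -5.1624
  x_2 = 3.9289 - 0.01*15.7156 = 3.7717
  y_2 = -0.5162 - 0.01*-5.1624 = -0.4646
Step 3: grad_x = 2*2*3.7717 = 15.087, grad_y = 2*5*-0.4646 = -4.6462
  x_3 = 3.7717 - 0.01*15.087 = 3.6209
  y_3 = -0.4646 - 0.01*-4.6462 = -0.4182
Step 4: grad_x = 2*2*3.6209 = 14.4835, grad_y = 2*5*-0.4182 = -4.1815
  x_4 = 3.6209 - 0.01*14.4835 = 3.476
  y_4 = -0.4182 - 0.01*-4.1815 = -0.3763
f(3.476, -0.3763) = 2*3.476^2 + 5*(-0.3763)^2 = 24.8738


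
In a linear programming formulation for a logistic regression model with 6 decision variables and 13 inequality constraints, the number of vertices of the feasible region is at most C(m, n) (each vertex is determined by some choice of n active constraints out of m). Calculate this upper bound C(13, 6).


Each vertex corresponds to some choice of n active constraints out of m, so the number of vertices is at most C(m, n) = m! / (n!(m-n)!).
m = 13, n = 6
Numerator: 13 * 12 * 11 * 10 * 9 * 8
Denominator: 6! = 720
C(13, 6) = 1716


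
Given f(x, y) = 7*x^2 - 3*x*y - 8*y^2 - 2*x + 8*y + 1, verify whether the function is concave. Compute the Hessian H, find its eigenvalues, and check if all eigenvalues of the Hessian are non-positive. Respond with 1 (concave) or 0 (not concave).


The Hessian of f(x,y) = 7*x^2 - 3*x*y - 8*y^2 - 2*x + 8*y + 1 is:
H = [[14, -3], [-3, -16]]
Trace = 14 - 16 = -2
Determinant = 14*-16 - (-3)^2 = -233
Discriminant = (-2)^2 - 4*-233 = 936.0
Eigenvalues: lambda_1 = -16.2971, lambda_2 = 14.2971
The function is not concave.

0


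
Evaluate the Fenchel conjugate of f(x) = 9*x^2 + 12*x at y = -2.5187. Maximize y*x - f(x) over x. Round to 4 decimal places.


f*(y) = sup_x {y*x - a*x^2 - b*x} = sup_x {(y-b)*x - a*x^2}
FOC: (y - b) - 2a*x = 0 => x* = (y - b)/(2a)
x* = (-2.5187 - 12)/(2*9) = -0.8066
f*(-2.5187) = (y-b)^2/(4a) = (-2.5187 - 12)^2/(4*9)
= 210.7926/36 = 5.8554


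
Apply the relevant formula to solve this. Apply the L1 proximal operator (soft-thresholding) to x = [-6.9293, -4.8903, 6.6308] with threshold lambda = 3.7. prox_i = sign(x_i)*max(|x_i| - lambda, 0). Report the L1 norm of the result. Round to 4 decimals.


Soft-thresholding with lambda = 3.7:
prox(-6.9293) = sign(-6.9293)*max(|-6.9293| - 3.7, 0) = -3.2293
prox(-4.8903) = sign(-4.8903)*max(|-4.8903| - 3.7, 0) = -1.1903
prox(6.6308) = sign(6.6308)*max(|6.6308| - 3.7, 0) = 2.9308
prox(x) = [-3.2293, -1.1903, 2.9308]
||prox(x)||_1 = 3.2293 + 1.1903 + 2.9308 = 7.3504


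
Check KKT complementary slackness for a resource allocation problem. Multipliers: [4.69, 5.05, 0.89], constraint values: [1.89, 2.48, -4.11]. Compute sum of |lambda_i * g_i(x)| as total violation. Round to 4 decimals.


KKT complementary slackness check:
lambda_1 * g_1 = 4.69 * 1.89 = 8.8641
lambda_2 * g_2 = 5.05 * 2.48 = 12.524
lambda_3 * g_3 = 0.89 * -4.11 = -3.6579
Total violation = 8.8641 + 12.524 + 3.6579 = 25.046


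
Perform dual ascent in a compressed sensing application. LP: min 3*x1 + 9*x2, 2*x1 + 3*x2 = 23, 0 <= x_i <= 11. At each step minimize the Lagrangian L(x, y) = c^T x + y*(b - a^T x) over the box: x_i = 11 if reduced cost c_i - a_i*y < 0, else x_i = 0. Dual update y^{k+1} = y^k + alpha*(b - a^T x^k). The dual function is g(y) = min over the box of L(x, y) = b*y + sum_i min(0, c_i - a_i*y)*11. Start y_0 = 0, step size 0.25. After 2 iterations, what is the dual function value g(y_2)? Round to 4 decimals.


Dual ascent for LP: min 3*x1 + 9*x2, 2*x1 + 3*x2 = 23, 0 <= x_i <= 11
Step 1: y^k = 0.0, reduced costs: (3.0, 9.0)
  x^k = (0.0, 0.0), subgradient = b - a^T x = 23.0
  y^{k+1} = 0.0 + 0.25*23.0 = 5.75
Step 2: y^k = 5.75, reduced costs: (-8.5, -8.25)
  x^k = (11.0, 11.0), subgradient = b - a^T x = -32.0
  y^{k+1} = 5.75 + 0.25*-32.0 = -2.25
Dual objective at y_2 = -2.25: reduced costs (7.5, 15.75), box minimizer x = (0.0, 0.0)
g(y_2) = b*y + (c1 - a1*y)*x1 + (c2 - a2*y)*x2 = 23*(-2.25) + 7.5*0.0 + 15.75*0.0 = -51.75 + 0.0 + 0.0 = -51.75


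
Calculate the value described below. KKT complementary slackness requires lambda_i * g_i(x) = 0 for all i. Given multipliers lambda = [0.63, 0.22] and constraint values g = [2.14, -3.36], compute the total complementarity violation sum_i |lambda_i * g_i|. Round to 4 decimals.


KKT complementary slackness check:
lambda_1 * g_1 = 0.63 * 2.14 = 1.3482
lambda_2 * g_2 = 0.22 * -3.36 = -0.7392
Total violation = 1.3482 + 0.7392 = 2.0874


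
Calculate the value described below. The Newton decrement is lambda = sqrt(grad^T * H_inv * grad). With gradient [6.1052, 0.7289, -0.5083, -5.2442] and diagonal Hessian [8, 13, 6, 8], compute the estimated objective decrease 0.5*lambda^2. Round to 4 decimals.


Step 1: H is diagonal, so H^(-1) * g = [0.7632, 0.0561, -0.0847, -0.6555].
Step 2: g^T H^(-1) g = sum_i g_i^2 / H_ii
  = (6.1052)^2/8 + (0.7289)^2/13 + (-0.5083)^2/6 + (-5.2442)^2/8
  = 4.6592 + 0.0409 + 0.0431 + 3.4377 = 8.1808
Step 3: Objective decrease = 0.5 * g^T H^(-1) g = 4.0904


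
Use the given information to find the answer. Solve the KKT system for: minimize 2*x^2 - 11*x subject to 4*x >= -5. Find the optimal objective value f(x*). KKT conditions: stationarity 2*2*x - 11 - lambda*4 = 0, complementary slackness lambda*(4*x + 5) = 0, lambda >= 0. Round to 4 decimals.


Step 1: Try lambda = 0 (constraint inactive).
Stationarity: 2*2*x - 11 = 0
x* = 11/(2*2) = 2.75
Check constraint: 4*2.75 = 11.0 >= -5 -- satisfied.
Step 2: Compute optimal value.
f(x*) = 2*2.75^2 - 11*2.75 = -15.125


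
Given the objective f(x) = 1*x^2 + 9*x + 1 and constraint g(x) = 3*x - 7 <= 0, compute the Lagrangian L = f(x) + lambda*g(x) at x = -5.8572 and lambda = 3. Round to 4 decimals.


Step 1: Evaluate f(x).
f(-5.8572) = 1*(-5.8572)^2 + 9*(-5.8572) + 1 = -17.408
Step 2: Evaluate g(x).
g(-5.8572) = 3*-5.8572 - 7 = -24.5716
Step 3: Compute Lagrangian.
L = -17.408 + 3*-24.5716 = -91.1228


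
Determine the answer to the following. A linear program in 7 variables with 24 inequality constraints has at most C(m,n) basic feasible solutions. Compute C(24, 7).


Each vertex corresponds to some choice of n active constraints out of m, so the number of vertices is at most C(m, n) = m! / (n!(m-n)!).
m = 24, n = 7
Numerator: 24 * 23 * 22 * 21 * 20 * 19 * 18
Denominator: 7! = 5040
C(24, 7) = 346104


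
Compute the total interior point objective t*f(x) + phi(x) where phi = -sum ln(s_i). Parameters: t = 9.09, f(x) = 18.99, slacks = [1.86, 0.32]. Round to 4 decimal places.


Step 1: Compute log-barrier.
ln values: [0.6206, -1.1394]
phi = -(0.6206 - 1.1394) = 0.5189
Step 2: Compute augmented objective.
t*f(x) = 9.09*18.99 = 172.6191
Total = 172.6191 + 0.5189 = 173.138


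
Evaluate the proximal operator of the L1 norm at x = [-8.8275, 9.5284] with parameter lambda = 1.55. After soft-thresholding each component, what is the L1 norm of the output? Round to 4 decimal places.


Soft-thresholding with lambda = 1.55:
prox(-8.8275) = sign(-8.8275)*max(|-8.8275| - 1.55, 0) = -7.2775
prox(9.5284) = sign(9.5284)*max(|9.5284| - 1.55, 0) = 7.9784
prox(x) = [-7.2775, 7.9784]
||prox(x)||_1 = 7.2775 + 7.9784 = 15.2559


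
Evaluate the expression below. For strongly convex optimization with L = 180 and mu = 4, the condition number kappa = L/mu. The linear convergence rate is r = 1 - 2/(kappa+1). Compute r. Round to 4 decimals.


Step 1: Compute the condition number.
kappa = L/mu = 180/4 = 45.0
Step 2: Compute the convergence rate.
r = 1 - 2/(kappa + 1) = 1 - 2*mu/(L + mu) = (L - mu)/(L + mu) = 176/184 = 0.9565


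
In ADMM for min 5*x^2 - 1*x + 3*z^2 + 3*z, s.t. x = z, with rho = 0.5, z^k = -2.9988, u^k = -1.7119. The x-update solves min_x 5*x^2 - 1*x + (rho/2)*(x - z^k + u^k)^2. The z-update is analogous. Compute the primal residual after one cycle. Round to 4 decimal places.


ADMM iteration with rho = 0.5, z^k = -2.9988, u^k = -1.7119
Step 1: x-update.
Minimize 5*x^2 - 1*x + (0.5/2)*(x + 2.9988 - 1.7119)^2
FOC: (2*5 + 0.5)*x = 1 + 0.5*(-2.9988 + 1.7119)
x^{k+1} = 0.034
Step 2: z-update.
Minimize 3*z^2 + 3*z + (0.5/2)*(0.034 - z - 1.7119)^2
FOC: (2*3 + 0.5)*z = -3 + 0.5*(0.034 - 1.7119)
z^{k+1} = -0.5906
Step 3: u-update.
u^{k+1} = -1.7119 + 0.034 + 0.5906 = -1.0873
Step 4: Primal residual = |0.034 + 0.5906| = 0.6246


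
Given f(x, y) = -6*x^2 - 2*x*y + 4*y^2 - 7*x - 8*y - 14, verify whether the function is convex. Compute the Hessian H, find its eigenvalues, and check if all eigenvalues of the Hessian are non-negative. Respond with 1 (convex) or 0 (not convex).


The Hessian of f(x,y) = -6*x^2 - 2*x*y + 4*y^2 - 7*x - 8*y - 14 is:
H = [[-12, -2], [-2, 8]]
Trace = -12 + 8 = -4
Determinant = -12*8 - (-2)^2 = -100
Discriminant = (-4)^2 - 4*-100 = 416.0
Eigenvalues: lambda_1 = -12.198, lambda_2 = 8.198
The function is not convex.

0


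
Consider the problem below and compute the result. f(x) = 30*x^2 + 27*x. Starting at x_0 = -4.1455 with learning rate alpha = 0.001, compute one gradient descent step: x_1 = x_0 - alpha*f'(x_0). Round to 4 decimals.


We compute the gradient at x_0 and apply the update.
f'(x) = 60*x + 27
f'(-4.1455) = 60*-4.1455 + 27 = -221.73
x_1 = -4.1455 - 0.001*-221.73 = -3.9238


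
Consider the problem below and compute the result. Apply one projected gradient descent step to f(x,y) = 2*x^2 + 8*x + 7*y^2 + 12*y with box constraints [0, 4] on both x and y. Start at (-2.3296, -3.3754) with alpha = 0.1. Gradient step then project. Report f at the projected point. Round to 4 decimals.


Step 1: Compute gradient at (-2.3296, -3.3754).
grad_x = 2*2*-2.3296 + 8 = -1.3184
grad_y = 2*7*-3.3754 + 12 = -35.2556
Step 2: Gradient step.
x_raw = -2.3296 - 0.1*-1.3184 = -2.1978
y_raw = -3.3754 - 0.1*-35.2556 = 0.1502
Step 3: Project onto [0, 4].
x_proj = clip(-2.1978) = 0.0
y_proj = clip(0.1502) = 0.1502
Step 4: Evaluate f.
f(0.0, 0.1502) = 1.9598


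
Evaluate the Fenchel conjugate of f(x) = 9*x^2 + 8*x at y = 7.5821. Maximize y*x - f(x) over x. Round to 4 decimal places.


f*(y) = sup_x {y*x - a*x^2 - b*x} = sup_x {(y-b)*x - a*x^2}
FOC: (y - b) - 2a*x = 0 => x* = (y - b)/(2a)
x* = (7.5821 - 8)/(2*9) = -0.0232
f*(7.5821) = (y-b)^2/(4a) = (7.5821 - 8)^2/(4*9)
= 0.1746/36 = 0.0049


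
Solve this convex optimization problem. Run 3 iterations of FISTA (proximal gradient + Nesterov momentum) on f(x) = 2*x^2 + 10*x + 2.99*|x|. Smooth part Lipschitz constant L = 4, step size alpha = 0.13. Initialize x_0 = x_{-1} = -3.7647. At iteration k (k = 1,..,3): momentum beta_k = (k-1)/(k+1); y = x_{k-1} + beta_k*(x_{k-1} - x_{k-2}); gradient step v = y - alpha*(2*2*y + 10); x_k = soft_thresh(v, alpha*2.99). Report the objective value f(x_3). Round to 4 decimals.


FISTA on f(x) = 2*x^2 + 10*x + 2.99*|x|
L = 4, alpha = 0.13
Iteration 1: beta = 0.0, y = -3.7647 + 0.0*(-3.7647 + 3.7647) = -3.7647
  grad(y) = -5.0588, v = y - alpha*grad = -3.1071
  prox(v) = soft_thresh(-3.1071, 0.3887) = -2.7184
Iteration 2: beta = 0.3333, y = -2.7184 + 0.3333*(-2.7184 + 3.7647) = -2.3696
  grad(y) = 0.5217, v = y - alpha*grad = -2.4374
  prox(v) = soft_thresh(-2.4374, 0.3887) = -2.0487
Iteration 3: beta = 0.5, y = -2.0487 + 0.5*(-2.0487 + 2.7184) = -1.7139
  grad(y) = 3.1445, v = y - alpha*grad = -2.1227
  prox(v) = soft_thresh(-2.1227, 0.3887) = -1.734
f(x_3) = 2*(-1.734)^2 + 10*(-1.734) + 2.99*|-1.734| = -6.1418


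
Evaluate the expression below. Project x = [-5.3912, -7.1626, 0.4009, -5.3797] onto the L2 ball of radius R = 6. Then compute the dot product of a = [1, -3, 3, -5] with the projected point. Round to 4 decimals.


Step 1: Compute ||x|| (intermediates to 6 decimals).
||x|| = sqrt((-5.3912)^2 + (-7.1626)^2 + 0.4009^2 + (-5.3797)^2) = 10.46278
Step 2: Project.
Since ||x|| > R, scale = R/||x|| = 6/10.46278 = 0.573461, proj(x) = scale * x
proj(x) = [-3.091643, -4.107472, 0.229901, -3.085048]
Step 3: Dot product.
a^T * proj(x) = 1*(-3.091643) - 3*(-4.107472) + 3*0.229901 - 5*(-3.085048) = 25.3457


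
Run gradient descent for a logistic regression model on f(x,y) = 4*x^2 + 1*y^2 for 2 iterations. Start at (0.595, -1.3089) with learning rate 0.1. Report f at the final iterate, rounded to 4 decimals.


Gradient descent on f(x,y) = 4*x^2 + 1*y^2.
Starting point: (0.595, -1.3089), alpha = 0.1
Step 1: grad_x = 2*4*0.595 = 4.76, grad_y = 2*1*-1.3089 = -2.6178
  x_1 = 0.595 - 0.1*4.76 = 0.119
  y_1 = -1.3089 - 0.1*-2.6178 = -1.0471
Step 2: grad_x = 2*4*0.119 = 0.952, grad_y = 2*1*-1.0471 = -2.0942
  x_2 = 0.119 - 0.1*0.952 = 0.0238
  y_2 = -1.0471 - 0.1*-2.0942 = -0.8377
f(0.0238, -0.8377) = 4*0.0238^2 + 1*(-0.8377)^2 = 0.704


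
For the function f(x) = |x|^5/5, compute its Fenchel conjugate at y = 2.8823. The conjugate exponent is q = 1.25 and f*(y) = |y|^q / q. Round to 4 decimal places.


The conjugate exponent q satisfies 1/p + 1/q = 1.
p = 5, so q = 5/(5 - 1) = 1.25
|y|^q = 2.8823^1.25 = 3.7556
f*(2.8823) = 3.7556 / 1.25 = 3.0044


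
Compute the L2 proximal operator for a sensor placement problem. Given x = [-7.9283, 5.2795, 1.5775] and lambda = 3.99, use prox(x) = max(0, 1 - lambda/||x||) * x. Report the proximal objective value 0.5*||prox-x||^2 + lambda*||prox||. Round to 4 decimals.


Step 1: Compute ||x||.
||x|| = 9.655
Step 2: Compute scaling factor.
scale = max(0, 1 - 3.99/9.655) = 0.5867
Step 3: prox(x) = [-4.6519, 3.0977, 0.9256]
||prox(x)|| = 5.665
Step 4: Proximal objective.
0.5*||prox-x||^2 = 7.9601
lambda*||prox|| = 22.6034
Total = 30.5635


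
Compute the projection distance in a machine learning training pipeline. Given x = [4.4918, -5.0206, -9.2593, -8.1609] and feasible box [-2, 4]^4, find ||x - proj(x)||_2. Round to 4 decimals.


Project each component onto [-2, 4].
clip(4.4918) = 4.0, clip(-5.0206) = -2.0, clip(-9.2593) = -2.0, clip(-8.1609) = -2.0
Projection = [4.0, -2.0, -2.0, -2.0]
Squared diffs: [0.2419, 9.124, 52.6974, 37.9567]
Distance = sqrt(100.02) = 10.001


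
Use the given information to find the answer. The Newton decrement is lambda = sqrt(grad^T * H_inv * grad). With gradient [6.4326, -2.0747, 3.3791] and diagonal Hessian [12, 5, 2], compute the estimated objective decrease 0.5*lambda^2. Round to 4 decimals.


Step 1: H is diagonal, so H^(-1) * g = [0.5361, -0.4149, 1.6896].
Step 2: g^T H^(-1) g = sum_i g_i^2 / H_ii
  = (6.4326)^2/12 + (-2.0747)^2/5 + (3.3791)^2/2
  = 3.4482 + 0.8609 + 5.7092 = 10.0182
Step 3: Objective decrease = 0.5 * g^T H^(-1) g = 5.0091


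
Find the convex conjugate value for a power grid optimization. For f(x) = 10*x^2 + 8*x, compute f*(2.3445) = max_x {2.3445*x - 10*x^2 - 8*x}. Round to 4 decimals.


f*(y) = sup_x {y*x - a*x^2 - b*x} = sup_x {(y-b)*x - a*x^2}
FOC: (y - b) - 2a*x = 0 => x* = (y - b)/(2a)
x* = (2.3445 - 8)/(2*10) = -0.2828
f*(2.3445) = (y-b)^2/(4a) = (2.3445 - 8)^2/(4*10)
= 31.9847/40 = 0.7996


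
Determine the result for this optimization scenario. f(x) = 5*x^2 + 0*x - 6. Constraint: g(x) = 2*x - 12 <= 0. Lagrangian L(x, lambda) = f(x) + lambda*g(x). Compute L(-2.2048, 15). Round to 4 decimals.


Step 1: Evaluate f(x).
f(-2.2048) = 5*(-2.2048)^2 + 0*(-2.2048) - 6 = 18.3057
Step 2: Evaluate g(x).
g(-2.2048) = 2*-2.2048 - 12 = -16.4096
Step 3: Compute Lagrangian.
L = 18.3057 + 15*-16.4096 = -227.8383


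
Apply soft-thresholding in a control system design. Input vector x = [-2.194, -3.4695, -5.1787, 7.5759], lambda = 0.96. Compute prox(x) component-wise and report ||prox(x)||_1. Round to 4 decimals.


Soft-thresholding with lambda = 0.96:
prox(-2.194) = sign(-2.194)*max(|-2.194| - 0.96, 0) = -1.234
prox(-3.4695) = sign(-3.4695)*max(|-3.4695| - 0.96, 0) = -2.5095
prox(-5.1787) = sign(-5.1787)*max(|-5.1787| - 0.96, 0) = -4.2187
prox(7.5759) = sign(7.5759)*max(|7.5759| - 0.96, 0) = 6.6159
prox(x) = [-1.234, -2.5095, -4.2187, 6.6159]
||prox(x)||_1 = 1.234 + 2.5095 + 4.2187 + 6.6159 = 14.5781


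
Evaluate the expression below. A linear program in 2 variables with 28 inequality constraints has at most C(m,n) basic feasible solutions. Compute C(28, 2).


Each vertex corresponds to some choice of n active constraints out of m, so the number of vertices is at most C(m, n) = m! / (n!(m-n)!).
m = 28, n = 2
Numerator: 28 * 27
Denominator: 2! = 2
C(28, 2) = 378


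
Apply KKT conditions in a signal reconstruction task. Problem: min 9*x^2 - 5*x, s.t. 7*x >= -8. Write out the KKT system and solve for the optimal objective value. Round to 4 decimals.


Step 1: Try lambda = 0 (constraint inactive).
Stationarity: 2*9*x - 5 = 0
x* = 5/(2*9) = 5/18 = 0.2778 (rounded; the exact value 5/18 is used below)
Check constraint: 7*0.2778 = 1.9446 >= -8 -- satisfied.
Step 2: Compute optimal value.
f(x*) = 9*(5/18)^2 - 5*(5/18) = -0.6944


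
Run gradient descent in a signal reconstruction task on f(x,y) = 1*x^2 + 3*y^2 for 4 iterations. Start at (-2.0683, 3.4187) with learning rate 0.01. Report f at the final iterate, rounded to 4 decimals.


Gradient descent on f(x,y) = 1*x^2 + 3*y^2.
Starting point: (-2.0683, 3.4187), alpha = 0.01
Step 1: grad_x = 2*1*-2.0683 = -4.1366, grad_y = 2*3*3.4187 = 20.5122
  x_1 = -2.0683 - 0.01*-4.1366 = -2.0269
  y_1 = 3.4187 - 0.01*20.5122 = 3.2136
Step 2: grad_x = 2*1*-2.0269 = -4.0539, grad_y = 2*3*3.2136 = 19.2815
  x_2 = -2.0269 - 0.01*-4.0539 = -1.9864
  y_2 = 3.2136 - 0.01*19.2815 = 3.0208
Step 3: grad_x = 2*1*-1.9864 = -3.9728, grad_y = 2*3*3.0208 = 18.1246
  x_3 = -1.9864 - 0.01*-3.9728 = -1.9467
  y_3 = 3.0208 - 0.01*18.1246 = 2.8395
Step 4: grad_x = 2*1*-1.9467 = -3.8933, grad_y = 2*3*2.8395 = 17.0371
  x_4 = -1.9467 - 0.01*-3.8933 = -1.9077
  y_4 = 2.8395 - 0.01*17.0371 = 2.6691
f(-1.9077, 2.6691) = 1*(-1.9077)^2 + 3*2.6691^2 = 25.0125


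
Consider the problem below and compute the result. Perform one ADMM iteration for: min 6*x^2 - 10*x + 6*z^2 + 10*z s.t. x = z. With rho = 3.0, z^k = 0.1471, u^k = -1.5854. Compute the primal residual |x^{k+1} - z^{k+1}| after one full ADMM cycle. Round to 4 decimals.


ADMM iteration with rho = 3.0, z^k = 0.1471, u^k = -1.5854
Step 1: x-update.
Minimize 6*x^2 - 10*x + (3.0/2)*(x - 0.1471 - 1.5854)^2
FOC: (2*6 + 3.0)*x = 10 + 3.0*(0.1471 + 1.5854)
x^{k+1} = 1.0132
Step 2: z-update.
Minimize 6*z^2 + 10*z + (3.0/2)*(1.0132 - z - 1.5854)^2
FOC: (2*6 + 3.0)*z = -10 + 3.0*(1.0132 - 1.5854)
z^{k+1} = -0.7811
Step 3: u-update.
u^{k+1} = -1.5854 + 1.0132 + 0.7811 = 0.2089
Step 4: Primal residual = |1.0132 + 0.7811| = 1.7943


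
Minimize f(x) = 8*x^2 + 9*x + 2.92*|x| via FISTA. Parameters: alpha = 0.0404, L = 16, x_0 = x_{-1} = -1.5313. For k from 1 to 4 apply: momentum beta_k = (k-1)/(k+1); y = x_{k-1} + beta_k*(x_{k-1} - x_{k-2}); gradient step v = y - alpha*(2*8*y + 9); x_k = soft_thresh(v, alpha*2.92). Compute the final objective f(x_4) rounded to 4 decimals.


FISTA on f(x) = 8*x^2 + 9*x + 2.92*|x|
L = 16, alpha = 0.0404
Iteration 1: beta = 0.0, y = -1.5313 + 0.0*(-1.5313 + 1.5313) = -1.5313
  grad(y) = -15.5008, v = y - alpha*grad = -0.9051
  prox(v) = soft_thresh(-0.9051, 0.118) = -0.7871
Iteration 2: beta = 0.3333, y = -0.7871 + 0.3333*(-0.7871 + 1.5313) = -0.539
  grad(y) = 0.3755, v = y - alpha*grad = -0.5542
  prox(v) = soft_thresh(-0.5542, 0.118) = -0.4362
Iteration 3: beta = 0.5, y = -0.4362 + 0.5*(-0.4362 + 0.7871) = -0.2608
  grad(y) = 4.8272, v = y - alpha*grad = -0.4558
  prox(v) = soft_thresh(-0.4558, 0.118) = -0.3379
Iteration 4: beta = 0.6, y = -0.3379 + 0.6*(-0.3379 + 0.4362) = -0.2788
  grad(y) = 4.5389, v = y - alpha*grad = -0.4622
  prox(v) = soft_thresh(-0.4622, 0.118) = -0.3442
f(x_4) = 8*(-0.3442)^2 + 9*(-0.3442) + 2.92*|-0.3442| = -1.145
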